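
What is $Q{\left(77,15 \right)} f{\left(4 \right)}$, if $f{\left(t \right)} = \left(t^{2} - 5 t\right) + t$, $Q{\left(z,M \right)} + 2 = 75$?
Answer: $0$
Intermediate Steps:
$Q{\left(z,M \right)} = 73$ ($Q{\left(z,M \right)} = -2 + 75 = 73$)
$f{\left(t \right)} = t^{2} - 4 t$
$Q{\left(77,15 \right)} f{\left(4 \right)} = 73 \cdot 4 \left(-4 + 4\right) = 73 \cdot 4 \cdot 0 = 73 \cdot 0 = 0$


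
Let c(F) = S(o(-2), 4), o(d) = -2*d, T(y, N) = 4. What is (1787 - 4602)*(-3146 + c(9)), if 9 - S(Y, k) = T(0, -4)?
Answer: 8841915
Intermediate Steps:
S(Y, k) = 5 (S(Y, k) = 9 - 1*4 = 9 - 4 = 5)
c(F) = 5
(1787 - 4602)*(-3146 + c(9)) = (1787 - 4602)*(-3146 + 5) = -2815*(-3141) = 8841915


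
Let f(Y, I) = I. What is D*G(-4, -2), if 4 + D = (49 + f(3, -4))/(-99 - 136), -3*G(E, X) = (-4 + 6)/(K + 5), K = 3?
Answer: 197/564 ≈ 0.34929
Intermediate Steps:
G(E, X) = -1/12 (G(E, X) = -(-4 + 6)/(3*(3 + 5)) = -2/(3*8) = -1/3*1/4 = -1/12)
D = -197/47 (D = -4 + (49 - 4)/(-99 - 136) = -4 + 45/(-235) = -4 + 45*(-1/235) = -4 - 9/47 = -197/47 ≈ -4.1915)
D*G(-4, -2) = -197/47*(-1/12) = 197/564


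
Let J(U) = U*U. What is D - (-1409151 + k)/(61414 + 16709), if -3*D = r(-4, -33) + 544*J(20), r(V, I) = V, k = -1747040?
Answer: -5663261245/78123 ≈ -72492.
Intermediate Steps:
J(U) = U²
D = -72532 (D = -(-4 + 544*20²)/3 = -(-4 + 544*400)/3 = -(-4 + 217600)/3 = -⅓*217596 = -72532)
D - (-1409151 + k)/(61414 + 16709) = -72532 - (-1409151 - 1747040)/(61414 + 16709) = -72532 - (-3156191)/78123 = -72532 - 1*(-3156191/78123) = -72532 + 3156191/78123 = -5663261245/78123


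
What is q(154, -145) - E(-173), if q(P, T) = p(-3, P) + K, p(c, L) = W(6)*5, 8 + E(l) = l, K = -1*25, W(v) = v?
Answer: 186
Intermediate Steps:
K = -25
E(l) = -8 + l
p(c, L) = 30 (p(c, L) = 6*5 = 30)
q(P, T) = 5 (q(P, T) = 30 - 25 = 5)
q(154, -145) - E(-173) = 5 - (-8 - 173) = 5 - 1*(-181) = 5 + 181 = 186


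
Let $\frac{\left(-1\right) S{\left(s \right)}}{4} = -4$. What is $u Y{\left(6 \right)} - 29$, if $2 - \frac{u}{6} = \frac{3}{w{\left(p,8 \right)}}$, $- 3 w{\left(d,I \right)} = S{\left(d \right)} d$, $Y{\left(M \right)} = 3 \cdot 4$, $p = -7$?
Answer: $\frac{1529}{14} \approx 109.21$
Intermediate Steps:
$S{\left(s \right)} = 16$ ($S{\left(s \right)} = \left(-4\right) \left(-4\right) = 16$)
$Y{\left(M \right)} = 12$
$w{\left(d,I \right)} = - \frac{16 d}{3}$
$u = \frac{645}{56}$ ($u = 12 - 6 \frac{3}{\left(- \frac{16}{3}\right) \left(-7\right)} = 12 - 6 \frac{3}{\frac{112}{3}} = 12 - 6 \cdot 3 \cdot \frac{3}{112} = 12 - \frac{27}{56} = \frac{645}{56} \approx 11.518$)
$u Y{\left(6 \right)} - 29 = \frac{645}{56} \cdot 12 - 29 = \frac{1935}{14} - 29 = \frac{1529}{14}$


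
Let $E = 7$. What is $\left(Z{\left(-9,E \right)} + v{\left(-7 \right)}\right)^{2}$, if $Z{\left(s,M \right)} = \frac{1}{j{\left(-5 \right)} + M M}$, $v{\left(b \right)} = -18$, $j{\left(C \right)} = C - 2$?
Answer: $\frac{570025}{1764} \approx 323.14$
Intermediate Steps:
$j{\left(C \right)} = -2 + C$
$Z{\left(s,M \right)} = \frac{1}{-7 + M^{2}}$ ($Z{\left(s,M \right)} = \frac{1}{\left(-2 - 5\right) + M M} = \frac{1}{-7 + M^{2}}$)
$\left(Z{\left(-9,E \right)} + v{\left(-7 \right)}\right)^{2} = \left(\frac{1}{-7 + 7^{2}} - 18\right)^{2} = \left(\frac{1}{-7 + 49} - 18\right)^{2} = \left(\frac{1}{42} - 18\right)^{2} = \left(- \frac{755}{42}\right)^{2} = \frac{570025}{1764}$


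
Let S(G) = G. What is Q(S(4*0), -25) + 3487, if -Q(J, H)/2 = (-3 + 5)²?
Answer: 3479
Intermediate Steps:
Q(J, H) = -8 (Q(J, H) = -2*(-3 + 5)² = -2*2² = -2*4 = -8)
Q(S(4*0), -25) + 3487 = -8 + 3487 = 3479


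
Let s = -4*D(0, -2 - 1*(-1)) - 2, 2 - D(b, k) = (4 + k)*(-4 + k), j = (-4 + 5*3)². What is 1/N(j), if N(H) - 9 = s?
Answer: -1/61 ≈ -0.016393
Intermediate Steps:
j = 121 (j = (-4 + 15)² = 11² = 121)
D(b, k) = 2 - (-4 + k)*(4 + k) (D(b, k) = 2 - (4 + k)*(-4 + k) = 2 - (-4 + k)*(4 + k))
s = -70 (s = -4*(18 - (-2 - 1*(-1))²) - 2 = -4*(18 - (-2 + 1)²) - 2 = -4*(18 - 1*(-1)²) - 2 = -4*(18 - 1*1) - 2 = -4*(18 - 1) - 2 = -4*17 - 2 = -68 - 2 = -70)
N(H) = -61 (N(H) = 9 - 70 = -61)
1/N(j) = 1/(-61) = -1/61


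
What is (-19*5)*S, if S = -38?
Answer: 3610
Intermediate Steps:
(-19*5)*S = -19*5*(-38) = -95*(-38) = 3610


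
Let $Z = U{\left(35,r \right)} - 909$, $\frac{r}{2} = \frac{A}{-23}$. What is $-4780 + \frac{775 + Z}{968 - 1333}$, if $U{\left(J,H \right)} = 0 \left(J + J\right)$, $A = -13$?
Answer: $- \frac{1744566}{365} \approx -4779.6$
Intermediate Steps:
$r = \frac{26}{23}$ ($r = 2 \left(- \frac{13}{-23}\right) = 2 \left(\left(-13\right) \left(- \frac{1}{23}\right)\right) = 2 \cdot \frac{13}{23} = \frac{26}{23} \approx 1.1304$)
$U{\left(J,H \right)} = 0$ ($U{\left(J,H \right)} = 0 \cdot 2 J = 0$)
$Z = -909$ ($Z = 0 - 909 = -909$)
$-4780 + \frac{775 + Z}{968 - 1333} = -4780 + \frac{775 - 909}{968 - 1333} = -4780 - \frac{134}{-365} = -4780 - - \frac{134}{365} = -4780 + \frac{134}{365} = - \frac{1744566}{365}$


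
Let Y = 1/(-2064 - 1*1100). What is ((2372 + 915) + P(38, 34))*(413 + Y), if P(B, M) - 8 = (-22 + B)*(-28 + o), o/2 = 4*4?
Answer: 4389309429/3164 ≈ 1.3873e+6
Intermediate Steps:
o = 32 (o = 2*(4*4) = 2*16 = 32)
Y = -1/3164 (Y = 1/(-2064 - 1100) = 1/(-3164) = -1/3164 ≈ -0.00031606)
P(B, M) = -80 + 4*B (P(B, M) = 8 + (-22 + B)*(-28 + 32) = 8 + (-22 + B)*4 = 8 + (-88 + 4*B) = -80 + 4*B)
((2372 + 915) + P(38, 34))*(413 + Y) = ((2372 + 915) + (-80 + 4*38))*(413 - 1/3164) = (3287 + (-80 + 152))*(1306731/3164) = (3287 + 72)*(1306731/3164) = 3359*(1306731/3164) = 4389309429/3164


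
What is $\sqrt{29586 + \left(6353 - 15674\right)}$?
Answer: $\sqrt{20265} \approx 142.36$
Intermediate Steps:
$\sqrt{29586 + \left(6353 - 15674\right)} = \sqrt{29586 - 9321} = \sqrt{20265}$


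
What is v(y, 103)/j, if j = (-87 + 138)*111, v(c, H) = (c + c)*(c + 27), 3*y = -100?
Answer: 3800/50949 ≈ 0.074584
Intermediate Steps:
y = -100/3 (y = (1/3)*(-100) = -100/3 ≈ -33.333)
v(c, H) = 2*c*(27 + c) (v(c, H) = (2*c)*(27 + c) = 2*c*(27 + c))
j = 5661 (j = 51*111 = 5661)
v(y, 103)/j = (2*(-100/3)*(27 - 100/3))/5661 = (2*(-100/3)*(-19/3))*(1/5661) = (3800/9)*(1/5661) = 3800/50949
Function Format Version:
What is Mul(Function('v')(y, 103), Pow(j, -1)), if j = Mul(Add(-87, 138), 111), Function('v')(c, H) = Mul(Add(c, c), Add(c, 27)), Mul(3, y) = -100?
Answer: Rational(3800, 50949) ≈ 0.074584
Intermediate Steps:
y = Rational(-100, 3) (y = Mul(Rational(1, 3), -100) = Rational(-100, 3) ≈ -33.333)
Function('v')(c, H) = Mul(2, c, Add(27, c)) (Function('v')(c, H) = Mul(Mul(2, c), Add(27, c)) = Mul(2, c, Add(27, c)))
j = 5661 (j = Mul(51, 111) = 5661)
Mul(Function('v')(y, 103), Pow(j, -1)) = Mul(Mul(2, Rational(-100, 3), Add(27, Rational(-100, 3))), Pow(5661, -1)) = Mul(Mul(2, Rational(-100, 3), Rational(-19, 3)), Rational(1, 5661)) = Mul(Rational(3800, 9), Rational(1, 5661)) = Rational(3800, 50949)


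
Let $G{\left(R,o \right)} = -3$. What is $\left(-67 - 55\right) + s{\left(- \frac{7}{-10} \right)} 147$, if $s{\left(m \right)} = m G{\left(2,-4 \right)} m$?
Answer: $- \frac{33809}{100} \approx -338.09$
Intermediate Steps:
$s{\left(m \right)} = - 3 m^{2}$ ($s{\left(m \right)} = m \left(-3\right) m = - 3 m m = - 3 m^{2}$)
$\left(-67 - 55\right) + s{\left(- \frac{7}{-10} \right)} 147 = \left(-67 - 55\right) + - 3 \left(- \frac{7}{-10}\right)^{2} \cdot 147 = \left(-67 - 55\right) + - 3 \left(\left(-7\right) \left(- \frac{1}{10}\right)\right)^{2} \cdot 147 = -122 + - 3 \left(\frac{7}{10}\right)^{2} \cdot 147 = -122 + \left(-3\right) \frac{49}{100} \cdot 147 = -122 - \frac{21609}{100} = - \frac{33809}{100}$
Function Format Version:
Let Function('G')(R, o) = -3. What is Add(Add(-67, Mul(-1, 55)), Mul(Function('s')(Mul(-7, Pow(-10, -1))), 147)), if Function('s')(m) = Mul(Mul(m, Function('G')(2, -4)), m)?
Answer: Rational(-33809, 100) ≈ -338.09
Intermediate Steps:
Function('s')(m) = Mul(-3, Pow(m, 2)) (Function('s')(m) = Mul(Mul(m, -3), m) = Mul(Mul(-3, m), m) = Mul(-3, Pow(m, 2)))
Add(Add(-67, Mul(-1, 55)), Mul(Function('s')(Mul(-7, Pow(-10, -1))), 147)) = Add(Add(-67, Mul(-1, 55)), Mul(Mul(-3, Pow(Mul(-7, Pow(-10, -1)), 2)), 147)) = Add(Add(-67, -55), Mul(Mul(-3, Pow(Mul(-7, Rational(-1, 10)), 2)), 147)) = Add(-122, Mul(Mul(-3, Pow(Rational(7, 10), 2)), 147)) = Add(-122, Mul(Mul(-3, Rational(49, 100)), 147)) = Add(-122, Mul(Rational(-147, 100), 147)) = Add(-122, Rational(-21609, 100)) = Rational(-33809, 100)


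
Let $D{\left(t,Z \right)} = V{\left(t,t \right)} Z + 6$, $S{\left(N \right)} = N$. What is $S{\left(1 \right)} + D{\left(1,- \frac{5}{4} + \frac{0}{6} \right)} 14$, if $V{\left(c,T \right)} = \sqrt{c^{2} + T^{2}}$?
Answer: $85 - \frac{35 \sqrt{2}}{2} \approx 60.251$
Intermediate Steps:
$V{\left(c,T \right)} = \sqrt{T^{2} + c^{2}}$
$D{\left(t,Z \right)} = 6 + Z \sqrt{2} \sqrt{t^{2}}$ ($D{\left(t,Z \right)} = \sqrt{t^{2} + t^{2}} Z + 6 = \sqrt{2 t^{2}} Z + 6 = \sqrt{2} \sqrt{t^{2}} Z + 6 = Z \sqrt{2} \sqrt{t^{2}} + 6 = 6 + Z \sqrt{2} \sqrt{t^{2}}$)
$S{\left(1 \right)} + D{\left(1,- \frac{5}{4} + \frac{0}{6} \right)} 14 = 1 + \left(6 + \left(- \frac{5}{4} + \frac{0}{6}\right) \sqrt{2} \sqrt{1^{2}}\right) 14 = 1 + \left(6 + \left(\left(-5\right) \frac{1}{4} + 0 \cdot \frac{1}{6}\right) \sqrt{2} \sqrt{1}\right) 14 = 1 + \left(6 + \left(- \frac{5}{4} + 0\right) \sqrt{2} \cdot 1\right) 14 = 1 + \left(6 - \frac{5}{4} \sqrt{2} \cdot 1\right) 14 = 1 + \left(6 - \frac{5 \sqrt{2}}{4}\right) 14 = 1 + \left(84 - \frac{35 \sqrt{2}}{2}\right) = 85 - \frac{35 \sqrt{2}}{2}$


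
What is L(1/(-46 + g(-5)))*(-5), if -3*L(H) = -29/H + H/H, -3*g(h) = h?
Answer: 19300/9 ≈ 2144.4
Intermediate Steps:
g(h) = -h/3
L(H) = -⅓ + 29/(3*H) (L(H) = -(-29/H + H/H)/3 = -(-29/H + 1)/3 = -(1 - 29/H)/3 = -⅓ + 29/(3*H))
L(1/(-46 + g(-5)))*(-5) = ((29 - 1/(-46 - ⅓*(-5)))/(3*(1/(-46 - ⅓*(-5)))))*(-5) = ((29 - 1/(-46 + 5/3))/(3*(1/(-46 + 5/3))))*(-5) = ((29 - 1/(-133/3))/(3*(1/(-133/3))))*(-5) = ((29 - 1*(-3/133))/(3*(-3/133)))*(-5) = ((⅓)*(-133/3)*(29 + 3/133))*(-5) = ((⅓)*(-133/3)*(3860/133))*(-5) = -3860/9*(-5) = 19300/9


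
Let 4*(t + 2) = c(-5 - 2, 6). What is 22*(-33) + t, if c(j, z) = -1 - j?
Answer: -1453/2 ≈ -726.50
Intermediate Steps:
t = -½ (t = -2 + (-1 - (-5 - 2))/4 = -2 + (-1 - 1*(-7))/4 = -2 + (-1 + 7)/4 = -2 + (¼)*6 = -2 + 3/2 = -½ ≈ -0.50000)
22*(-33) + t = 22*(-33) - ½ = -726 - ½ = -1453/2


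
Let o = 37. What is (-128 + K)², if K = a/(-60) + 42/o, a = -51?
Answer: 8695749001/547600 ≈ 15880.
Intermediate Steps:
K = 1469/740 (K = -51/(-60) + 42/37 = -51*(-1/60) + 42*(1/37) = 17/20 + 42/37 = 1469/740 ≈ 1.9851)
(-128 + K)² = (-128 + 1469/740)² = (-93251/740)² = 8695749001/547600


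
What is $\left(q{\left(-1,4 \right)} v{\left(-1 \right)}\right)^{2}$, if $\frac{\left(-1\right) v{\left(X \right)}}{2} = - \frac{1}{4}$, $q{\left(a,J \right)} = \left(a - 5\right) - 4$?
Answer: $25$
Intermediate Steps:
$q{\left(a,J \right)} = -9 + a$ ($q{\left(a,J \right)} = \left(-5 + a\right) - 4 = -9 + a$)
$v{\left(X \right)} = \frac{1}{2}$ ($v{\left(X \right)} = - 2 \left(- \frac{1}{4}\right) = - 2 \left(\left(-1\right) \frac{1}{4}\right) = \left(-2\right) \left(- \frac{1}{4}\right) = \frac{1}{2}$)
$\left(q{\left(-1,4 \right)} v{\left(-1 \right)}\right)^{2} = \left(\left(-9 - 1\right) \frac{1}{2}\right)^{2} = \left(\left(-10\right) \frac{1}{2}\right)^{2} = \left(-5\right)^{2} = 25$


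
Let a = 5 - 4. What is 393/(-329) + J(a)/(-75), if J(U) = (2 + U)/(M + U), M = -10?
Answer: -88096/74025 ≈ -1.1901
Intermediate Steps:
a = 1
J(U) = (2 + U)/(-10 + U)
393/(-329) + J(a)/(-75) = 393/(-329) + ((2 + 1)/(-10 + 1))/(-75) = 393*(-1/329) + (3/(-9))*(-1/75) = -393/329 - ⅑*3*(-1/75) = -393/329 - ⅓*(-1/75) = -393/329 + 1/225 = -88096/74025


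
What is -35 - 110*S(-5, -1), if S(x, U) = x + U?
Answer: 625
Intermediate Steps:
S(x, U) = U + x
-35 - 110*S(-5, -1) = -35 - 110*(-1 - 5) = -35 - 110*(-6) = -35 + 660 = 625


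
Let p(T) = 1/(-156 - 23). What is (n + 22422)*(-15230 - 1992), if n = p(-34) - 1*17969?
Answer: -13727415092/179 ≈ -7.6689e+7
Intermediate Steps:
p(T) = -1/179 (p(T) = 1/(-179) = -1/179)
n = -3216452/179 (n = -1/179 - 1*17969 = -1/179 - 17969 = -3216452/179 ≈ -17969.)
(n + 22422)*(-15230 - 1992) = (-3216452/179 + 22422)*(-15230 - 1992) = (797086/179)*(-17222) = -13727415092/179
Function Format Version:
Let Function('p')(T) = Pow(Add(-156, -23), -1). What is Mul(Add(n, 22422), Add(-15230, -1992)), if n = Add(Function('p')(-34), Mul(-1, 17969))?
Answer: Rational(-13727415092, 179) ≈ -7.6689e+7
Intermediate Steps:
Function('p')(T) = Rational(-1, 179) (Function('p')(T) = Pow(-179, -1) = Rational(-1, 179))
n = Rational(-3216452, 179) (n = Add(Rational(-1, 179), Mul(-1, 17969)) = Add(Rational(-1, 179), -17969) = Rational(-3216452, 179) ≈ -17969.)
Mul(Add(n, 22422), Add(-15230, -1992)) = Mul(Add(Rational(-3216452, 179), 22422), Add(-15230, -1992)) = Mul(Rational(797086, 179), -17222) = Rational(-13727415092, 179)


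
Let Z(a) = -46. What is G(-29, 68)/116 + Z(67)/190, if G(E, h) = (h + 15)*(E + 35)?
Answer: 22321/5510 ≈ 4.0510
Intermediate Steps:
G(E, h) = (15 + h)*(35 + E)
G(-29, 68)/116 + Z(67)/190 = (525 + 15*(-29) + 35*68 - 29*68)/116 - 46/190 = (525 - 435 + 2380 - 1972)*(1/116) - 46*1/190 = 498*(1/116) - 23/95 = 249/58 - 23/95 = 22321/5510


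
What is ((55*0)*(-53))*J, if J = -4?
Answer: 0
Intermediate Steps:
((55*0)*(-53))*J = ((55*0)*(-53))*(-4) = (0*(-53))*(-4) = 0*(-4) = 0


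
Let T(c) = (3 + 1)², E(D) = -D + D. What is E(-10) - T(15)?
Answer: -16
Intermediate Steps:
E(D) = 0
T(c) = 16 (T(c) = 4² = 16)
E(-10) - T(15) = 0 - 1*16 = 0 - 16 = -16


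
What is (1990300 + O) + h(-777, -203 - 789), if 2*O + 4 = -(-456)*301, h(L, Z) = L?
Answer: 2058149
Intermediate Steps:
O = 68626 (O = -2 + (-(-456)*301)/2 = -2 + (-152*(-903))/2 = -2 + (½)*137256 = -2 + 68628 = 68626)
(1990300 + O) + h(-777, -203 - 789) = (1990300 + 68626) - 777 = 2058926 - 777 = 2058149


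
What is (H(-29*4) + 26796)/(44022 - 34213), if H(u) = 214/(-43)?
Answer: 1152014/421787 ≈ 2.7313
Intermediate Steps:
H(u) = -214/43 (H(u) = 214*(-1/43) = -214/43)
(H(-29*4) + 26796)/(44022 - 34213) = (-214/43 + 26796)/(44022 - 34213) = (1152014/43)/9809 = (1152014/43)*(1/9809) = 1152014/421787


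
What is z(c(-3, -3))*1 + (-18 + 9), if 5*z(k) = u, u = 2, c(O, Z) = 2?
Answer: -43/5 ≈ -8.6000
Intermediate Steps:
z(k) = 2/5 (z(k) = (1/5)*2 = 2/5)
z(c(-3, -3))*1 + (-18 + 9) = (2/5)*1 + (-18 + 9) = 2/5 - 9 = -43/5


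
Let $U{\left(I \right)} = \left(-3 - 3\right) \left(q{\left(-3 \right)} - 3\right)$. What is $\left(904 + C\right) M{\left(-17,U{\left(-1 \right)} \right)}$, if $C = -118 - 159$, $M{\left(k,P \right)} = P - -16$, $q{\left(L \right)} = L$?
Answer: $32604$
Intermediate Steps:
$U{\left(I \right)} = 36$ ($U{\left(I \right)} = \left(-3 - 3\right) \left(-3 - 3\right) = \left(-6\right) \left(-6\right) = 36$)
$M{\left(k,P \right)} = 16 + P$ ($M{\left(k,P \right)} = P + 16 = 16 + P$)
$C = -277$
$\left(904 + C\right) M{\left(-17,U{\left(-1 \right)} \right)} = \left(904 - 277\right) \left(16 + 36\right) = 627 \cdot 52 = 32604$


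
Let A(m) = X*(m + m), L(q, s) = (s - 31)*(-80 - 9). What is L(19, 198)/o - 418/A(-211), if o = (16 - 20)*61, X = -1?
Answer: 3085097/51484 ≈ 59.923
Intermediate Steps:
L(q, s) = 2759 - 89*s (L(q, s) = (-31 + s)*(-89) = 2759 - 89*s)
o = -244 (o = -4*61 = -244)
A(m) = -2*m (A(m) = -(m + m) = -2*m)
L(19, 198)/o - 418/A(-211) = (2759 - 89*198)/(-244) - 418/((-2*(-211))) = (2759 - 17622)*(-1/244) - 418/422 = -14863*(-1/244) - 418*1/422 = 14863/244 - 209/211 = 3085097/51484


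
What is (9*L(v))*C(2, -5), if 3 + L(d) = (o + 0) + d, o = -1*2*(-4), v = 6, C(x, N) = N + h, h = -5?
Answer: -990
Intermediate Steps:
C(x, N) = -5 + N (C(x, N) = N - 5 = -5 + N)
o = 8 (o = -2*(-4) = 8)
L(d) = 5 + d (L(d) = -3 + ((8 + 0) + d) = -3 + (8 + d) = 5 + d)
(9*L(v))*C(2, -5) = (9*(5 + 6))*(-5 - 5) = (9*11)*(-10) = 99*(-10) = -990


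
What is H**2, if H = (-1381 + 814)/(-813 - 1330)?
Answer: 321489/4592449 ≈ 0.070004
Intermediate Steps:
H = 567/2143 (H = -567/(-2143) = -567*(-1/2143) = 567/2143 ≈ 0.26458)
H**2 = (567/2143)**2 = 321489/4592449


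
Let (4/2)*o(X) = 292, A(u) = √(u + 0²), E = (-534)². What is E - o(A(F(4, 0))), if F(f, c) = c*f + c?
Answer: 285010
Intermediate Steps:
E = 285156
F(f, c) = c + c*f
A(u) = √u (A(u) = √(u + 0) = √u)
o(X) = 146 (o(X) = (½)*292 = 146)
E - o(A(F(4, 0))) = 285156 - 1*146 = 285156 - 146 = 285010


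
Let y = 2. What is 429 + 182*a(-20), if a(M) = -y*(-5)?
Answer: 2249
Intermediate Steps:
a(M) = 10 (a(M) = -1*2*(-5) = -2*(-5) = 10)
429 + 182*a(-20) = 429 + 182*10 = 429 + 1820 = 2249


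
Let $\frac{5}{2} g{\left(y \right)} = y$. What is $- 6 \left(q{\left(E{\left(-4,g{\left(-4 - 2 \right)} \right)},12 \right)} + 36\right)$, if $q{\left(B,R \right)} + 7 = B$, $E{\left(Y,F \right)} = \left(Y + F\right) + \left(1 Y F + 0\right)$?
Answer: $- \frac{966}{5} \approx -193.2$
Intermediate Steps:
$g{\left(y \right)} = \frac{2 y}{5}$
$E{\left(Y,F \right)} = F + Y + F Y$ ($E{\left(Y,F \right)} = \left(F + Y\right) + \left(Y F + 0\right) = \left(F + Y\right) + \left(F Y + 0\right) = \left(F + Y\right) + F Y = F + Y + F Y$)
$q{\left(B,R \right)} = -7 + B$
$- 6 \left(q{\left(E{\left(-4,g{\left(-4 - 2 \right)} \right)},12 \right)} + 36\right) = - 6 \left(\left(-7 + \left(\frac{2 \left(-4 - 2\right)}{5} - 4 + \frac{2 \left(-4 - 2\right)}{5} \left(-4\right)\right)\right) + 36\right) = - 6 \left(\left(-7 + \left(\frac{2}{5} \left(-6\right) - 4 + \frac{2}{5} \left(-6\right) \left(-4\right)\right)\right) + 36\right) = - 6 \left(\left(-7 - - \frac{16}{5}\right) + 36\right) = - 6 \left(\left(-7 + \frac{16}{5}\right) + 36\right) = - 6 \left(- \frac{19}{5} + 36\right) = \left(-6\right) \frac{161}{5} = - \frac{966}{5}$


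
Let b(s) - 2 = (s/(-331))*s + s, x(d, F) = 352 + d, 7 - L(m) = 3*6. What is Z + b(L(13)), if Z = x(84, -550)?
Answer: 141216/331 ≈ 426.63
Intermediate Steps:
L(m) = -11 (L(m) = 7 - 3*6 = 7 - 1*18 = 7 - 18 = -11)
Z = 436 (Z = 352 + 84 = 436)
b(s) = 2 + s - s²/331 (b(s) = 2 + ((s/(-331))*s + s) = 2 + ((s*(-1/331))*s + s) = 2 + ((-s/331)*s + s) = 2 + (-s²/331 + s) = 2 + (s - s²/331) = 2 + s - s²/331)
Z + b(L(13)) = 436 + (2 - 11 - 1/331*(-11)²) = 436 + (2 - 11 - 1/331*121) = 436 + (2 - 11 - 121/331) = 436 - 3100/331 = 141216/331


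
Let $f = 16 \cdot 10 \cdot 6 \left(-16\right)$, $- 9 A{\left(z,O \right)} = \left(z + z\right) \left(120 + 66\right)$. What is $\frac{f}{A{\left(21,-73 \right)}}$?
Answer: $\frac{3840}{217} \approx 17.696$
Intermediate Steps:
$A{\left(z,O \right)} = - \frac{124 z}{3}$ ($A{\left(z,O \right)} = - \frac{\left(z + z\right) \left(120 + 66\right)}{9} = - \frac{2 z 186}{9} = - \frac{372 z}{9} = - \frac{124 z}{3}$)
$f = -15360$ ($f = 16 \cdot 60 \left(-16\right) = 960 \left(-16\right) = -15360$)
$\frac{f}{A{\left(21,-73 \right)}} = - \frac{15360}{\left(- \frac{124}{3}\right) 21} = - \frac{15360}{-868} = \left(-15360\right) \left(- \frac{1}{868}\right) = \frac{3840}{217}$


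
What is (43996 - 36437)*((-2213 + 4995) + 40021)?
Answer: 323547877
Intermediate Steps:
(43996 - 36437)*((-2213 + 4995) + 40021) = 7559*(2782 + 40021) = 7559*42803 = 323547877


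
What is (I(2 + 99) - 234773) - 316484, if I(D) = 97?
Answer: -551160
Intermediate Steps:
(I(2 + 99) - 234773) - 316484 = (97 - 234773) - 316484 = -234676 - 316484 = -551160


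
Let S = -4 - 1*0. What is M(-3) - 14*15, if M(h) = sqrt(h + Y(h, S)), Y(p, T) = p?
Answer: -210 + I*sqrt(6) ≈ -210.0 + 2.4495*I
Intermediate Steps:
S = -4 (S = -4 + 0 = -4)
M(h) = sqrt(2)*sqrt(h) (M(h) = sqrt(h + h) = sqrt(2*h) = sqrt(2)*sqrt(h))
M(-3) - 14*15 = sqrt(2)*sqrt(-3) - 14*15 = sqrt(2)*(I*sqrt(3)) - 210 = I*sqrt(6) - 210 = -210 + I*sqrt(6)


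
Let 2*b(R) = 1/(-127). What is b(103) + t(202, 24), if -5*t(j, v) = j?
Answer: -51313/1270 ≈ -40.404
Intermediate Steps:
b(R) = -1/254 (b(R) = (1/2)/(-127) = (1/2)*(-1/127) = -1/254)
t(j, v) = -j/5
b(103) + t(202, 24) = -1/254 - 1/5*202 = -1/254 - 202/5 = -51313/1270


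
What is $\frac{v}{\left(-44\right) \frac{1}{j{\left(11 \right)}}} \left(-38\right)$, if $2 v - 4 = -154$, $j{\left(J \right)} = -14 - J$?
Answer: $\frac{35625}{22} \approx 1619.3$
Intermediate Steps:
$v = -75$ ($v = 2 + \frac{1}{2} \left(-154\right) = 2 - 77 = -75$)
$\frac{v}{\left(-44\right) \frac{1}{j{\left(11 \right)}}} \left(-38\right) = - \frac{75}{\left(-44\right) \frac{1}{-14 - 11}} \left(-38\right) = - \frac{75}{\left(-44\right) \frac{1}{-25}} \left(-38\right) = - \frac{75}{\left(-44\right) \left(- \frac{1}{25}\right)} \left(-38\right) = - \frac{75}{\frac{44}{25}} \left(-38\right) = \left(-75\right) \frac{25}{44} \left(-38\right) = \left(- \frac{1875}{44}\right) \left(-38\right) = \frac{35625}{22}$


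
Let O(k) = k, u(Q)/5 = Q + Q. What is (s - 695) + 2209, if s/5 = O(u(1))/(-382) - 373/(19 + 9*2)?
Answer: 10342298/7067 ≈ 1463.5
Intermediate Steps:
u(Q) = 10*Q (u(Q) = 5*(Q + Q) = 5*(2*Q) = 10*Q)
s = -357140/7067 (s = 5*((10*1)/(-382) - 373/(19 + 9*2)) = 5*(10*(-1/382) - 373/(19 + 18)) = 5*(-5/191 - 373/37) = 5*(-71428/7067) = -357140/7067 ≈ -50.536)
(s - 695) + 2209 = (-357140/7067 - 695) + 2209 = -5268705/7067 + 2209 = 10342298/7067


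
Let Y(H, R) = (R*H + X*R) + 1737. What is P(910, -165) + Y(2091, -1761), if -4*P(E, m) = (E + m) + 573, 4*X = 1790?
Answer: -4468891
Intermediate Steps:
X = 895/2 (X = (¼)*1790 = 895/2 ≈ 447.50)
P(E, m) = -573/4 - E/4 - m/4 (P(E, m) = -((E + m) + 573)/4 = -(573 + E + m)/4 = -573/4 - E/4 - m/4)
Y(H, R) = 1737 + 895*R/2 + H*R (Y(H, R) = (R*H + 895*R/2) + 1737 = (H*R + 895*R/2) + 1737 = (895*R/2 + H*R) + 1737 = 1737 + 895*R/2 + H*R)
P(910, -165) + Y(2091, -1761) = (-573/4 - ¼*910 - ¼*(-165)) + (1737 + (895/2)*(-1761) + 2091*(-1761)) = (-573/4 - 455/2 + 165/4) + (1737 - 1576095/2 - 3682251) = -659/2 - 8937123/2 = -4468891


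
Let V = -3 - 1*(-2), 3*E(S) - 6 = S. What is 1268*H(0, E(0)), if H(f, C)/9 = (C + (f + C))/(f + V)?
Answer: -45648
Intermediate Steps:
E(S) = 2 + S/3
V = -1 (V = -3 + 2 = -1)
H(f, C) = 9*(f + 2*C)/(-1 + f) (H(f, C) = 9*((C + (f + C))/(f - 1)) = 9*((C + (C + f))/(-1 + f)) = 9*((f + 2*C)/(-1 + f)) = 9*(f + 2*C)/(-1 + f))
1268*H(0, E(0)) = 1268*(9*(0 + 2*(2 + (1/3)*0))/(-1 + 0)) = 1268*(9*(0 + 2*(2 + 0))/(-1)) = 1268*(9*(-1)*(0 + 2*2)) = 1268*(9*(-1)*(0 + 4)) = 1268*(9*(-1)*4) = 1268*(-36) = -45648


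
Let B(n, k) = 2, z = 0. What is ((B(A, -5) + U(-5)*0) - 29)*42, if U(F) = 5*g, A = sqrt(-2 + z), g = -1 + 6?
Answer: -1134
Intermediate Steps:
g = 5
A = I*sqrt(2) (A = sqrt(-2 + 0) = sqrt(-2) = I*sqrt(2) ≈ 1.4142*I)
U(F) = 25 (U(F) = 5*5 = 25)
((B(A, -5) + U(-5)*0) - 29)*42 = ((2 + 25*0) - 29)*42 = ((2 + 0) - 29)*42 = (2 - 29)*42 = -27*42 = -1134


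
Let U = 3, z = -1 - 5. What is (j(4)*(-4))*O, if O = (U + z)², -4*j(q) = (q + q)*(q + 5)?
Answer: 648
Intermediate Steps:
j(q) = -q*(5 + q)/2 (j(q) = -(q + q)*(q + 5)/4 = -2*q*(5 + q)/4 = -q*(5 + q)/2)
z = -6
O = 9 (O = (3 - 6)² = (-3)² = 9)
(j(4)*(-4))*O = (-½*4*(5 + 4)*(-4))*9 = (-½*4*9*(-4))*9 = -18*(-4)*9 = 72*9 = 648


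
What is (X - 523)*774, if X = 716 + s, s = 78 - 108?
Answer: 126162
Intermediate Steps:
s = -30
X = 686 (X = 716 - 30 = 686)
(X - 523)*774 = (686 - 523)*774 = 163*774 = 126162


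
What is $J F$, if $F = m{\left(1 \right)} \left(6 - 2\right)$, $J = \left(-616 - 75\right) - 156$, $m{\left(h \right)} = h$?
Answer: $-3388$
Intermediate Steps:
$J = -847$ ($J = -691 - 156 = -847$)
$F = 4$ ($F = 1 \left(6 - 2\right) = 1 \cdot 4 = 4$)
$J F = \left(-847\right) 4 = -3388$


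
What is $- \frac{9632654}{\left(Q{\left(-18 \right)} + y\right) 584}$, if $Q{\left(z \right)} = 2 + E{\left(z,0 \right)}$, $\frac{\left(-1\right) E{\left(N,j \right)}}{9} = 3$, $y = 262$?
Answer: $- \frac{4816327}{69204} \approx -69.596$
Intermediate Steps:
$E{\left(N,j \right)} = -27$ ($E{\left(N,j \right)} = \left(-9\right) 3 = -27$)
$Q{\left(z \right)} = -25$ ($Q{\left(z \right)} = 2 - 27 = -25$)
$- \frac{9632654}{\left(Q{\left(-18 \right)} + y\right) 584} = - \frac{9632654}{\left(-25 + 262\right) 584} = - \frac{9632654}{237 \cdot 584} = - \frac{9632654}{138408} = \left(-9632654\right) \frac{1}{138408} = - \frac{4816327}{69204}$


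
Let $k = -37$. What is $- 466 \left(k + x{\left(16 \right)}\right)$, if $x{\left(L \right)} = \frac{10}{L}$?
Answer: $\frac{67803}{4} \approx 16951.0$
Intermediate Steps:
$- 466 \left(k + x{\left(16 \right)}\right) = - 466 \left(-37 + \frac{10}{16}\right) = - 466 \left(-37 + 10 \cdot \frac{1}{16}\right) = - 466 \left(-37 + \frac{5}{8}\right) = \left(-466\right) \left(- \frac{291}{8}\right) = \frac{67803}{4}$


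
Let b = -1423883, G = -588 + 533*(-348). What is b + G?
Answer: -1609955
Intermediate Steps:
G = -186072 (G = -588 - 185484 = -186072)
b + G = -1423883 - 186072 = -1609955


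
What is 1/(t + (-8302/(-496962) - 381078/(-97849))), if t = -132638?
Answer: -24313617369/3224814483775705 ≈ -7.5395e-6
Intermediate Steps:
1/(t + (-8302/(-496962) - 381078/(-97849))) = 1/(-132638 + (-8302/(-496962) - 381078/(-97849))) = 1/(-132638 + (-8302*(-1/496962) - 381078*(-1/97849))) = 1/(-132638 + (4151/248481 + 381078/97849)) = 1/(-132638 + 95096813717/24313617369) = 1/(-3224814483775705/24313617369) = -24313617369/3224814483775705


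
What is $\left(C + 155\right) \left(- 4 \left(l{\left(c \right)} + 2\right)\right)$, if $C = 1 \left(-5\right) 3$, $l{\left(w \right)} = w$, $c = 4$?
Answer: $-3360$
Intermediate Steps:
$C = -15$ ($C = \left(-5\right) 3 = -15$)
$\left(C + 155\right) \left(- 4 \left(l{\left(c \right)} + 2\right)\right) = \left(-15 + 155\right) \left(- 4 \left(4 + 2\right)\right) = 140 \left(\left(-4\right) 6\right) = 140 \left(-24\right) = -3360$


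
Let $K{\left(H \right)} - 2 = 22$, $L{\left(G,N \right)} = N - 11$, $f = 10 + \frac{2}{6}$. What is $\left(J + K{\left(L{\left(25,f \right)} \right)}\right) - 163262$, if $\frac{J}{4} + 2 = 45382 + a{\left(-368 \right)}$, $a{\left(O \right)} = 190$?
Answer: $19042$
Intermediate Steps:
$f = \frac{31}{3}$ ($f = 10 + 2 \cdot \frac{1}{6} = 10 + \frac{1}{3} = \frac{31}{3} \approx 10.333$)
$L{\left(G,N \right)} = -11 + N$ ($L{\left(G,N \right)} = N - 11 = -11 + N$)
$K{\left(H \right)} = 24$ ($K{\left(H \right)} = 2 + 22 = 24$)
$J = 182280$ ($J = -8 + 4 \left(45382 + 190\right) = -8 + 4 \cdot 45572 = -8 + 182288 = 182280$)
$\left(J + K{\left(L{\left(25,f \right)} \right)}\right) - 163262 = \left(182280 + 24\right) - 163262 = 182304 - 163262 = 19042$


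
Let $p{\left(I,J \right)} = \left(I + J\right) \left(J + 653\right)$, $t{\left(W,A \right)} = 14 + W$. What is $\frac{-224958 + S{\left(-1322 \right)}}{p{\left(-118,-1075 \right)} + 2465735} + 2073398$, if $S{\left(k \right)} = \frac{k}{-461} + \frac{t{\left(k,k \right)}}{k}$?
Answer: $\frac{1875951979287115016}{904771803501} \approx 2.0734 \cdot 10^{6}$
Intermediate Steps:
$S{\left(k \right)} = - \frac{k}{461} + \frac{14 + k}{k}$ ($S{\left(k \right)} = \frac{k}{-461} + \frac{14 + k}{k} = k \left(- \frac{1}{461}\right) + \frac{14 + k}{k} = - \frac{k}{461} + \frac{14 + k}{k}$)
$p{\left(I,J \right)} = \left(653 + J\right) \left(I + J\right)$ ($p{\left(I,J \right)} = \left(I + J\right) \left(653 + J\right) = \left(653 + J\right) \left(I + J\right)$)
$\frac{-224958 + S{\left(-1322 \right)}}{p{\left(-118,-1075 \right)} + 2465735} + 2073398 = \frac{-224958 + \left(1 + \frac{14}{-1322} - - \frac{1322}{461}\right)}{\left(\left(-1075\right)^{2} + 653 \left(-118\right) + 653 \left(-1075\right) - -126850\right) + 2465735} + 2073398 = \frac{-224958 + \left(1 + 14 \left(- \frac{1}{1322}\right) + \frac{1322}{461}\right)}{\left(1155625 - 77054 - 701975 + 126850\right) + 2465735} + 2073398 = \frac{-224958 + \left(1 - \frac{7}{661} + \frac{1322}{461}\right)}{503446 + 2465735} + 2073398 = \frac{-224958 + \frac{1175336}{304721}}{2969181} + 2073398 = \left(- \frac{68548251382}{304721}\right) \frac{1}{2969181} + 2073398 = - \frac{68548251382}{904771803501} + 2073398 = \frac{1875951979287115016}{904771803501}$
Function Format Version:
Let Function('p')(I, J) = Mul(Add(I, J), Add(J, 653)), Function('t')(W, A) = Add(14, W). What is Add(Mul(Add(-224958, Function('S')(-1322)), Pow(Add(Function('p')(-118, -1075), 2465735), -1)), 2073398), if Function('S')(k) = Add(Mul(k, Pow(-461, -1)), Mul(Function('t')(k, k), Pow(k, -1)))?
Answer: Rational(1875951979287115016, 904771803501) ≈ 2.0734e+6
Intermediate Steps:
Function('S')(k) = Add(Mul(Rational(-1, 461), k), Mul(Pow(k, -1), Add(14, k))) (Function('S')(k) = Add(Mul(k, Pow(-461, -1)), Mul(Add(14, k), Pow(k, -1))) = Add(Mul(k, Rational(-1, 461)), Mul(Pow(k, -1), Add(14, k))) = Add(Mul(Rational(-1, 461), k), Mul(Pow(k, -1), Add(14, k))))
Function('p')(I, J) = Mul(Add(653, J), Add(I, J)) (Function('p')(I, J) = Mul(Add(I, J), Add(653, J)) = Mul(Add(653, J), Add(I, J)))
Add(Mul(Add(-224958, Function('S')(-1322)), Pow(Add(Function('p')(-118, -1075), 2465735), -1)), 2073398) = Add(Mul(Add(-224958, Add(1, Mul(14, Pow(-1322, -1)), Mul(Rational(-1, 461), -1322))), Pow(Add(Add(Pow(-1075, 2), Mul(653, -118), Mul(653, -1075), Mul(-118, -1075)), 2465735), -1)), 2073398) = Add(Mul(Add(-224958, Add(1, Mul(14, Rational(-1, 1322)), Rational(1322, 461))), Pow(Add(Add(1155625, -77054, -701975, 126850), 2465735), -1)), 2073398) = Add(Mul(Add(-224958, Add(1, Rational(-7, 661), Rational(1322, 461))), Pow(Add(503446, 2465735), -1)), 2073398) = Add(Mul(Add(-224958, Rational(1175336, 304721)), Pow(2969181, -1)), 2073398) = Add(Mul(Rational(-68548251382, 304721), Rational(1, 2969181)), 2073398) = Add(Rational(-68548251382, 904771803501), 2073398) = Rational(1875951979287115016, 904771803501)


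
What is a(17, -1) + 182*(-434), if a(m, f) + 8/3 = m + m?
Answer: -236870/3 ≈ -78957.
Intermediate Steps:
a(m, f) = -8/3 + 2*m (a(m, f) = -8/3 + (m + m) = -8/3 + 2*m)
a(17, -1) + 182*(-434) = (-8/3 + 2*17) + 182*(-434) = (-8/3 + 34) - 78988 = 94/3 - 78988 = -236870/3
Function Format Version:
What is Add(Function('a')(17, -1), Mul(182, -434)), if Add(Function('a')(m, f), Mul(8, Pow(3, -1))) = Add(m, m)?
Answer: Rational(-236870, 3) ≈ -78957.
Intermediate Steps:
Function('a')(m, f) = Add(Rational(-8, 3), Mul(2, m)) (Function('a')(m, f) = Add(Rational(-8, 3), Add(m, m)) = Add(Rational(-8, 3), Mul(2, m)))
Add(Function('a')(17, -1), Mul(182, -434)) = Add(Add(Rational(-8, 3), Mul(2, 17)), Mul(182, -434)) = Add(Add(Rational(-8, 3), 34), -78988) = Add(Rational(94, 3), -78988) = Rational(-236870, 3)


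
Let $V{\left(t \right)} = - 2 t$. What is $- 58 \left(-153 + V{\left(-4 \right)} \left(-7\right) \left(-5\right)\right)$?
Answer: $-7366$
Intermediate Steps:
$- 58 \left(-153 + V{\left(-4 \right)} \left(-7\right) \left(-5\right)\right) = - 58 \left(-153 + \left(-2\right) \left(-4\right) \left(-7\right) \left(-5\right)\right) = - 58 \left(-153 + 8 \left(-7\right) \left(-5\right)\right) = - 58 \left(-153 - -280\right) = - 58 \left(-153 + 280\right) = \left(-58\right) 127 = -7366$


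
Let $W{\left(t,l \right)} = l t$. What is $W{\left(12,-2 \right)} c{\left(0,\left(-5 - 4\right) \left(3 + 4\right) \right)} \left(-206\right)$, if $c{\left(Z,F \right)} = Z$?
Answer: $0$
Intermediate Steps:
$W{\left(12,-2 \right)} c{\left(0,\left(-5 - 4\right) \left(3 + 4\right) \right)} \left(-206\right) = \left(-2\right) 12 \cdot 0 \left(-206\right) = \left(-24\right) 0 \left(-206\right) = 0 \left(-206\right) = 0$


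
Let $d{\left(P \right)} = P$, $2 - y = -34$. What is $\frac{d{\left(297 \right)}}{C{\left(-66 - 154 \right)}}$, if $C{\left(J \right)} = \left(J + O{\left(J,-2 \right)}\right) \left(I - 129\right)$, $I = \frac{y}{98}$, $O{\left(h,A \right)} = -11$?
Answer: $\frac{21}{2101} \approx 0.0099952$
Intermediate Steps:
$y = 36$ ($y = 2 - -34 = 2 + 34 = 36$)
$I = \frac{18}{49}$ ($I = \frac{36}{98} = 36 \cdot \frac{1}{98} = \frac{18}{49} \approx 0.36735$)
$C{\left(J \right)} = \frac{69333}{49} - \frac{6303 J}{49}$ ($C{\left(J \right)} = \left(J - 11\right) \left(\frac{18}{49} - 129\right) = \left(-11 + J\right) \left(- \frac{6303}{49}\right) = \frac{69333}{49} - \frac{6303 J}{49}$)
$\frac{d{\left(297 \right)}}{C{\left(-66 - 154 \right)}} = \frac{297}{\frac{69333}{49} - \frac{6303 \left(-66 - 154\right)}{49}} = \frac{297}{\frac{69333}{49} - - \frac{1386660}{49}} = \frac{297}{\frac{69333}{49} + \frac{1386660}{49}} = \frac{297}{\frac{207999}{7}} = 297 \cdot \frac{7}{207999} = \frac{21}{2101}$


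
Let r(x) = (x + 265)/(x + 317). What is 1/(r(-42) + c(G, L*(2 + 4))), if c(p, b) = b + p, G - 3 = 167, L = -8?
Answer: 275/33773 ≈ 0.0081426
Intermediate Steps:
G = 170 (G = 3 + 167 = 170)
r(x) = (265 + x)/(317 + x)
1/(r(-42) + c(G, L*(2 + 4))) = 1/((265 - 42)/(317 - 42) + (-8*(2 + 4) + 170)) = 1/(223/275 + (-8*6 + 170)) = 1/((1/275)*223 + (-48 + 170)) = 1/(223/275 + 122) = 1/(33773/275) = 275/33773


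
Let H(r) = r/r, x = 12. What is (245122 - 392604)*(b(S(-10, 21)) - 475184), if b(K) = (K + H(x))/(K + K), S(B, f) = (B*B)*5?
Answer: 35040506399759/500 ≈ 7.0081e+10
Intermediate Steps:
H(r) = 1
S(B, f) = 5*B² (S(B, f) = B²*5 = 5*B²)
b(K) = (1 + K)/(2*K) (b(K) = (K + 1)/(K + K) = (1 + K)/((2*K)) = (1 + K)*(1/(2*K)) = (1 + K)/(2*K))
(245122 - 392604)*(b(S(-10, 21)) - 475184) = (245122 - 392604)*((1 + 5*(-10)²)/(2*((5*(-10)²))) - 475184) = -147482*((1 + 5*100)/(2*((5*100))) - 475184) = -147482*((½)*(1 + 500)/500 - 475184) = -147482*((½)*(1/500)*501 - 475184) = -147482*(501/1000 - 475184) = -147482*(-475183499/1000) = 35040506399759/500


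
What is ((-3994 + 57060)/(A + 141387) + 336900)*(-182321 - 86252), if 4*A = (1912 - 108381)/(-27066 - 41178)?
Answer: -317472639817757086188/3508669471 ≈ -9.0482e+10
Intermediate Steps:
A = 9679/24816 (A = ((1912 - 108381)/(-27066 - 41178))/4 = (-106469/(-68244))/4 = (-106469*(-1/68244))/4 = (¼)*(9679/6204) = 9679/24816 ≈ 0.39003)
((-3994 + 57060)/(A + 141387) + 336900)*(-182321 - 86252) = ((-3994 + 57060)/(9679/24816 + 141387) + 336900)*(-182321 - 86252) = (53066/(3508669471/24816) + 336900)*(-268573) = (53066*(24816/3508669471) + 336900)*(-268573) = (1316885856/3508669471 + 336900)*(-268573) = (1182072061665756/3508669471)*(-268573) = -317472639817757086188/3508669471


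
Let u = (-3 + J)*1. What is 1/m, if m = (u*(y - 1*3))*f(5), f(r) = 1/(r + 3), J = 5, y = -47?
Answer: -2/25 ≈ -0.080000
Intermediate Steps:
u = 2 (u = (-3 + 5)*1 = 2*1 = 2)
f(r) = 1/(3 + r)
m = -25/2 (m = (2*(-47 - 1*3))/(3 + 5) = (2*(-47 - 3))/8 = (2*(-50))*(1/8) = -100*1/8 = -25/2 ≈ -12.500)
1/m = 1/(-25/2) = -2/25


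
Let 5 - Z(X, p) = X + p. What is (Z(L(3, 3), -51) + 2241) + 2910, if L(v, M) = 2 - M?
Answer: 5208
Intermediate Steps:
Z(X, p) = 5 - X - p (Z(X, p) = 5 - (X + p) = 5 + (-X - p) = 5 - X - p)
(Z(L(3, 3), -51) + 2241) + 2910 = ((5 - (2 - 1*3) - 1*(-51)) + 2241) + 2910 = ((5 - (2 - 3) + 51) + 2241) + 2910 = ((5 - 1*(-1) + 51) + 2241) + 2910 = ((5 + 1 + 51) + 2241) + 2910 = (57 + 2241) + 2910 = 2298 + 2910 = 5208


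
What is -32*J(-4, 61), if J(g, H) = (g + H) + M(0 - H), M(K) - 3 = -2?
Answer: -1856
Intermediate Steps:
M(K) = 1 (M(K) = 3 - 2 = 1)
J(g, H) = 1 + H + g (J(g, H) = (g + H) + 1 = (H + g) + 1 = 1 + H + g)
-32*J(-4, 61) = -32*(1 + 61 - 4) = -32*58 = -1856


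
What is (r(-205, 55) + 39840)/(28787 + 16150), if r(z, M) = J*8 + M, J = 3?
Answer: 39919/44937 ≈ 0.88833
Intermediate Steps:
r(z, M) = 24 + M (r(z, M) = 3*8 + M = 24 + M)
(r(-205, 55) + 39840)/(28787 + 16150) = ((24 + 55) + 39840)/(28787 + 16150) = (79 + 39840)/44937 = 39919*(1/44937) = 39919/44937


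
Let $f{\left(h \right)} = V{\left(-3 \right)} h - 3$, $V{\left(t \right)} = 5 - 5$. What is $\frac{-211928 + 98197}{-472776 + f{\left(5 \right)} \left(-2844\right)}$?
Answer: $\frac{113731}{464244} \approx 0.24498$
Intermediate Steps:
$V{\left(t \right)} = 0$ ($V{\left(t \right)} = 5 - 5 = 0$)
$f{\left(h \right)} = -3$ ($f{\left(h \right)} = 0 h - 3 = 0 - 3 = -3$)
$\frac{-211928 + 98197}{-472776 + f{\left(5 \right)} \left(-2844\right)} = \frac{-211928 + 98197}{-472776 - -8532} = - \frac{113731}{-472776 + 8532} = - \frac{113731}{-464244} = \left(-113731\right) \left(- \frac{1}{464244}\right) = \frac{113731}{464244}$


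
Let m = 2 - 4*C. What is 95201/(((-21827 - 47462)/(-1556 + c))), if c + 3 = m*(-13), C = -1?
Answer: 155844037/69289 ≈ 2249.2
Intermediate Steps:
m = 6 (m = 2 - 4*(-1) = 2 + 4 = 6)
c = -81 (c = -3 + 6*(-13) = -3 - 78 = -81)
95201/(((-21827 - 47462)/(-1556 + c))) = 95201/(((-21827 - 47462)/(-1556 - 81))) = 95201/((-69289/(-1637))) = 95201/((-69289*(-1/1637))) = 95201/(69289/1637) = 95201*(1637/69289) = 155844037/69289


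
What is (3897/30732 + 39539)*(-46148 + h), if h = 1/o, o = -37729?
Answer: -705220328156016795/386495876 ≈ -1.8247e+9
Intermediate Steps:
h = -1/37729 (h = 1/(-37729) = -1/37729 ≈ -2.6505e-5)
(3897/30732 + 39539)*(-46148 + h) = (3897/30732 + 39539)*(-46148 - 1/37729) = (3897*(1/30732) + 39539)*(-1741117893/37729) = (1299/10244 + 39539)*(-1741117893/37729) = (405038815/10244)*(-1741117893/37729) = -705220328156016795/386495876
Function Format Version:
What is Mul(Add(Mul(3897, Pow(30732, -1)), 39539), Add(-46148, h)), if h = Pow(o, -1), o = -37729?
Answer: Rational(-705220328156016795, 386495876) ≈ -1.8247e+9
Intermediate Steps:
h = Rational(-1, 37729) (h = Pow(-37729, -1) = Rational(-1, 37729) ≈ -2.6505e-5)
Mul(Add(Mul(3897, Pow(30732, -1)), 39539), Add(-46148, h)) = Mul(Add(Mul(3897, Pow(30732, -1)), 39539), Add(-46148, Rational(-1, 37729))) = Mul(Add(Mul(3897, Rational(1, 30732)), 39539), Rational(-1741117893, 37729)) = Mul(Add(Rational(1299, 10244), 39539), Rational(-1741117893, 37729)) = Mul(Rational(405038815, 10244), Rational(-1741117893, 37729)) = Rational(-705220328156016795, 386495876)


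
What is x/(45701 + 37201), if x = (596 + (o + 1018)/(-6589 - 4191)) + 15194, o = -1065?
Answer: 56738749/297894520 ≈ 0.19047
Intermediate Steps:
x = 170216247/10780 (x = (596 + (-1065 + 1018)/(-6589 - 4191)) + 15194 = (596 - 47/(-10780)) + 15194 = (596 - 47*(-1/10780)) + 15194 = (596 + 47/10780) + 15194 = 6424927/10780 + 15194 = 170216247/10780 ≈ 15790.)
x/(45701 + 37201) = 170216247/(10780*(45701 + 37201)) = (170216247/10780)/82902 = (170216247/10780)*(1/82902) = 56738749/297894520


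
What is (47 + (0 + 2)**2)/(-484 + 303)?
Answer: -51/181 ≈ -0.28177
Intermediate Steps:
(47 + (0 + 2)**2)/(-484 + 303) = (47 + 2**2)/(-181) = (47 + 4)*(-1/181) = 51*(-1/181) = -51/181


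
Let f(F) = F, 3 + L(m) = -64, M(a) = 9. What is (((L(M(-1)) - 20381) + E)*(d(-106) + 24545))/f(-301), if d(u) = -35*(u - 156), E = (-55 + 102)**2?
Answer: 614927885/301 ≈ 2.0430e+6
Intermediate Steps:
E = 2209 (E = 47**2 = 2209)
d(u) = 5460 - 35*u (d(u) = -35*(-156 + u) = 5460 - 35*u)
L(m) = -67 (L(m) = -3 - 64 = -67)
(((L(M(-1)) - 20381) + E)*(d(-106) + 24545))/f(-301) = (((-67 - 20381) + 2209)*((5460 - 35*(-106)) + 24545))/(-301) = ((-20448 + 2209)*((5460 + 3710) + 24545))*(-1/301) = -18239*(9170 + 24545)*(-1/301) = -18239*33715*(-1/301) = -614927885*(-1/301) = 614927885/301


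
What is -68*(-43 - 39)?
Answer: 5576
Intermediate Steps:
-68*(-43 - 39) = -68*(-82) = 5576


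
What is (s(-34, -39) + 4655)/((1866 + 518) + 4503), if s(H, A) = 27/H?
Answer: 158243/234158 ≈ 0.67580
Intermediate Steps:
(s(-34, -39) + 4655)/((1866 + 518) + 4503) = (27/(-34) + 4655)/((1866 + 518) + 4503) = (27*(-1/34) + 4655)/(2384 + 4503) = (-27/34 + 4655)/6887 = (158243/34)*(1/6887) = 158243/234158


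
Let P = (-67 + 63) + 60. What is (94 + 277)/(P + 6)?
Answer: 371/62 ≈ 5.9839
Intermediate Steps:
P = 56 (P = -4 + 60 = 56)
(94 + 277)/(P + 6) = (94 + 277)/(56 + 6) = 371/62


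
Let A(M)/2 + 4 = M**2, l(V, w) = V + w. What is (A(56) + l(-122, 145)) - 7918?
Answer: -1631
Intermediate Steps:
A(M) = -8 + 2*M**2
(A(56) + l(-122, 145)) - 7918 = ((-8 + 2*56**2) + (-122 + 145)) - 7918 = ((-8 + 2*3136) + 23) - 7918 = ((-8 + 6272) + 23) - 7918 = (6264 + 23) - 7918 = 6287 - 7918 = -1631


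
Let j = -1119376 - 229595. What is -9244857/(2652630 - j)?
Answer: -3081619/1333867 ≈ -2.3103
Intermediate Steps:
j = -1348971
-9244857/(2652630 - j) = -9244857/(2652630 - 1*(-1348971)) = -9244857/(2652630 + 1348971) = -9244857/4001601 = -9244857*1/4001601 = -3081619/1333867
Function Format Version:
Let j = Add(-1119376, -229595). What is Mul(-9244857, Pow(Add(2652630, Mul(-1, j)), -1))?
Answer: Rational(-3081619, 1333867) ≈ -2.3103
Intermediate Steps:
j = -1348971
Mul(-9244857, Pow(Add(2652630, Mul(-1, j)), -1)) = Mul(-9244857, Pow(Add(2652630, Mul(-1, -1348971)), -1)) = Mul(-9244857, Pow(Add(2652630, 1348971), -1)) = Mul(-9244857, Pow(4001601, -1)) = Mul(-9244857, Rational(1, 4001601)) = Rational(-3081619, 1333867)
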